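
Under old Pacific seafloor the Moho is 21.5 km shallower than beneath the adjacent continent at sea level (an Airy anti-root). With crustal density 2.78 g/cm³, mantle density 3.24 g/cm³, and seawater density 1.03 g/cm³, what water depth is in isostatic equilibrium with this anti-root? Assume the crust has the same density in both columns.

Replacing a thickness d of crust by seawater at the top must be balanced by replacing crust with mantle at the base: d (ρ_c − ρ_w) = a (ρ_m − ρ_c).
d = a (ρ_m − ρ_c)/(ρ_c − ρ_w) = 21.5 km × 0.46/1.75 = 5.65 km.

5.65 km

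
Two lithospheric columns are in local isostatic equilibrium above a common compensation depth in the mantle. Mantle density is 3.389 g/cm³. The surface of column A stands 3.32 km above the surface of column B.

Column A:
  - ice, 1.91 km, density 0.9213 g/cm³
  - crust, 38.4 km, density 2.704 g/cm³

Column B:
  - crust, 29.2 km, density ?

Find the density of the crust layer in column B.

2.71 g/cm³

Take the compensation level at the base of the deeper column (depth z_c below the surface of column A) and equate Σ ρ_i t_i down to z_c; mantle fills any gap and the z_c terms cancel.
Column A: 1.91×0.9213 + 38.4×2.704 + (z_c − 40.31)×3.389
Column B: 3.32×0 + 29.2×ρ + (z_c − 3.32 − 29.2)×3.389
The z_c×3.389 term appears on both sides and cancels. Collect the known terms of each column as K = Σ(ρt)_known − 3.389 × (depth of known layers): K_A = 105.593283 − 3.389×40.31 = −31.017307; K_B = 0 − 3.389×(3.32 + 29.2) = −110.21028.
Balance: K_A = K_B + 29.2×ρ, so ρ = (K_A − K_B)/29.2 = 79.193/29.2 = 2.71 g/cm³.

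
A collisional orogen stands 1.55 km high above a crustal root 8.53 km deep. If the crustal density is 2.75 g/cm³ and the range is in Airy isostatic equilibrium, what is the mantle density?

3.25 g/cm³

Airy balance: ρ_c h = (ρ_m − ρ_c) r → ρ_m = ρ_c (1 + h/r).
ρ_m = 2.75 × (1 + 1.55 km/8.53 km) = 3.25 g/cm³.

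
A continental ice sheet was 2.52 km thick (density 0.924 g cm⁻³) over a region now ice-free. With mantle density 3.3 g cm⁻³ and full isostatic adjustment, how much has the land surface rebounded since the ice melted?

0.706 km

Removing the load lets mantle flow back in; uplift u satisfies ρ_ice t = ρ_m u.
u = t ρ_ice/ρ_m = 2.52 km × 0.924/3.3 = 0.706 km.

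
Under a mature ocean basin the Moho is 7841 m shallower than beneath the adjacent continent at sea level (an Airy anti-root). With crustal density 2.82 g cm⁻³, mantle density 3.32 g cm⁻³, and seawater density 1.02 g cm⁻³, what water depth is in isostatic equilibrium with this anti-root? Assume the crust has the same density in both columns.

Replacing a thickness d of crust by seawater at the top must be balanced by replacing crust with mantle at the base: d (ρ_c − ρ_w) = a (ρ_m − ρ_c).
d = a (ρ_m − ρ_c)/(ρ_c − ρ_w) = 7841 m × 0.5/1.8 = 2180 m.

2180 m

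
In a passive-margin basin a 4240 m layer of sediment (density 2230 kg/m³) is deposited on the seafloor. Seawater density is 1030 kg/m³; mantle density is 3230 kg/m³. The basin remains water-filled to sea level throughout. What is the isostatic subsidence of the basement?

Submarine loading: the sediment displaces seawater, and the subsidence is in turn flooded, so s (ρ_m − ρ_w) = t (ρ_sed − ρ_w).
s = 4240 m × (2230 − 1030) / (3230 − 1030) = 2310 m.

2310 m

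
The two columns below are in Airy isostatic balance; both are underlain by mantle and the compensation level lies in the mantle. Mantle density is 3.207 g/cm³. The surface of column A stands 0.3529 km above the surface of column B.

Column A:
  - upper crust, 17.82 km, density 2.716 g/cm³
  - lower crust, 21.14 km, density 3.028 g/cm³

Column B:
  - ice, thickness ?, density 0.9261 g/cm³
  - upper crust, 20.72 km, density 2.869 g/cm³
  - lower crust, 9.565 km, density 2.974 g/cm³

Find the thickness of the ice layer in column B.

Take the compensation level at the base of the deeper column (depth z_c below the surface of column A) and equate Σ ρ_i t_i down to z_c; mantle fills any gap and the z_c terms cancel.
Column A: 17.82×2.716 + 21.14×3.028 + (z_c − 38.96)×3.207
Column B: 0.3529×0 + x×0.9261 + 20.72×2.869 + 9.565×2.974 + (z_c − 0.3529 − 30.285 − x)×3.207
The z_c×3.207 term appears on both sides and cancels. Collect the known terms of each column as K = Σ(ρt)_known − 3.207 × (depth of known layers): K_A = 112.41104 − 3.207×38.96 = −12.53368; K_B = 87.89199 − 3.207×(0.3529 + 30.285) = −10.3637553.
Balance: K_A = K_B − x×(3.207 − 0.9261), so x = (K_B − K_A)/(3.207 − 0.9261) = 2.16992/2.2809 = 0.951 km.

0.951 km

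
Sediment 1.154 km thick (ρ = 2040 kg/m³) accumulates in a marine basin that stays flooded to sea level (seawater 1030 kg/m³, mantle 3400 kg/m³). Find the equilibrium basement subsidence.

Submarine loading: the sediment displaces seawater, and the subsidence is in turn flooded, so s (ρ_m − ρ_w) = t (ρ_sed − ρ_w).
s = 1.154 km × (2040 − 1030) / (3400 − 1030) = 0.492 km.

0.492 km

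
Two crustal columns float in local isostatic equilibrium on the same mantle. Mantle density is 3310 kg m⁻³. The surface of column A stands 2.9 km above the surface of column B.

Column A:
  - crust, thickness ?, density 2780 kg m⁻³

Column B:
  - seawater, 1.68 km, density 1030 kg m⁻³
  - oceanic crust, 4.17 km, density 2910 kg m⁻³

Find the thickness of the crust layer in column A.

28.5 km

Take the compensation level at the base of the deeper column (depth z_c below the surface of column A) and equate Σ ρ_i t_i down to z_c; mantle fills any gap and the z_c terms cancel.
Column A: x×2780 + (z_c − 0 − x)×3310
Column B: 2.9×0 + 1.68×1030 + 4.17×2910 + (z_c − 2.9 − 5.85)×3310
The z_c×3310 term appears on both sides and cancels. Collect the known terms of each column as K = Σ(ρt)_known − 3310 × (depth of known layers): K_A = 0 − 3310×0 = 0; K_B = 13865.1 − 3310×(2.9 + 5.85) = −15097.4.
Balance: K_A − x×(3310 − 2780) = K_B, so x = (K_A − K_B)/(3310 − 2780) = 15097.4/530 = 28.5 km.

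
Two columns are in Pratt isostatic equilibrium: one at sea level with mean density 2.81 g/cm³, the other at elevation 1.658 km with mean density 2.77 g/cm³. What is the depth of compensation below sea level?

ρ_ref D = ρ (D + h) → D (ρ_ref − ρ) = ρ h.
D = ρ h/(ρ_ref − ρ) = 2.77 × 1.658 km/(2.81 − 2.77) = 115 km.

115 km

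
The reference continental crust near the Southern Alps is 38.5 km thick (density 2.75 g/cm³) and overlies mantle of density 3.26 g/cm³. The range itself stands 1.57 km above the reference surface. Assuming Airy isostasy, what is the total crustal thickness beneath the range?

Root depth r = h ρ_c / (ρ_m − ρ_c) = 1.57 km × 2.75 / 0.51 = 8.466 km.
Total thickness = T + h + r = 38.5 km + 1.57 km + 8.466 km = 48.5 km.

48.5 km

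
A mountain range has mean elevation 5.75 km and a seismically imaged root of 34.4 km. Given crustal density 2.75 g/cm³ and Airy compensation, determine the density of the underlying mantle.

Airy balance: ρ_c h = (ρ_m − ρ_c) r → ρ_m = ρ_c (1 + h/r).
ρ_m = 2.75 × (1 + 5.75 km/34.4 km) = 3.21 g/cm³.

3.21 g/cm³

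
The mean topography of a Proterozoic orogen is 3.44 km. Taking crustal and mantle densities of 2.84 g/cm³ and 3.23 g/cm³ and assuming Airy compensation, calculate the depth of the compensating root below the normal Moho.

25.1 km

Equating mass per unit area of the two columns: the weight of the topography is balanced by the buoyancy of the root, ρ_c h = (ρ_m − ρ_c) r.
r = h · ρ_c / (ρ_m − ρ_c) = 3.44 km × 2.84 / (3.23 − 2.84) = 25.1 km.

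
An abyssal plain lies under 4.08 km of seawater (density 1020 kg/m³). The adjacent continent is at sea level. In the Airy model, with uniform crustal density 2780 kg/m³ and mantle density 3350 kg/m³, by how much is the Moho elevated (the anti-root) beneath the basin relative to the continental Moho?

For local isostatic compensation: replacing crust with seawater at the top is compensated by replacing crust with mantle at the base: d (ρ_c − ρ_w) = a (ρ_m − ρ_c).
a = d (ρ_c − ρ_w)/(ρ_m − ρ_c) = 4.08 km × 1760/570 = 12.6 km.

12.6 km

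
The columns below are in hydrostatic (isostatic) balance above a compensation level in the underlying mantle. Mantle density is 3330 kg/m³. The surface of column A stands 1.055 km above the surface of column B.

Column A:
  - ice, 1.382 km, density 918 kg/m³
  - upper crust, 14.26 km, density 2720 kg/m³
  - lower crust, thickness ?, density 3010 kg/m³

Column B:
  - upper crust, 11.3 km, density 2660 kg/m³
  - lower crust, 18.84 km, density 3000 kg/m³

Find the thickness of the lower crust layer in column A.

16.5 km

Take the compensation level at the base of the deeper column (depth z_c below the surface of column A) and equate Σ ρ_i t_i down to z_c; mantle fills any gap and the z_c terms cancel.
Column A: 1.382×918 + 14.26×2720 + x×3010 + (z_c − 15.642 − x)×3330
Column B: 1.055×0 + 11.3×2660 + 18.84×3000 + (z_c − 1.055 − 30.14)×3330
The z_c×3330 term appears on both sides and cancels. Collect the known terms of each column as K = Σ(ρt)_known − 3330 × (depth of known layers): K_A = 40055.876 − 3330×15.642 = −12031.984; K_B = 86578 − 3330×(1.055 + 30.14) = −17301.35.
Balance: K_A − x×(3330 − 3010) = K_B, so x = (K_A − K_B)/(3330 − 3010) = 5269.37/320 = 16.5 km.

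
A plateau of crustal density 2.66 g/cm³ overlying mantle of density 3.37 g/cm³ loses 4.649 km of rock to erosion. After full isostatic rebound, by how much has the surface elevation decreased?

0.979 km

Rebound u = e ρ_c/ρ_m = 4.649 km × 2.66/3.37 = 3.67 km.
Net surface drop = e − u = 4.649 km − 3.67 km = e (ρ_m − ρ_c)/ρ_m = 0.979 km.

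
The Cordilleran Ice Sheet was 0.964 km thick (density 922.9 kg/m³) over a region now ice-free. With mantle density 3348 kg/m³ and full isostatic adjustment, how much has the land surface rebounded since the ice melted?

0.266 km

Removing the load lets mantle flow back in; uplift u satisfies ρ_ice t = ρ_m u.
u = t ρ_ice/ρ_m = 0.964 km × 922.9/3348 = 0.266 km.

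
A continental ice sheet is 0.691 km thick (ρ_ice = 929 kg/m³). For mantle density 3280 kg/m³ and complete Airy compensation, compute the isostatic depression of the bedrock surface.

0.196 km

In Airy isostatic equilibrium: the ice load ρ_ice t is balanced by mantle displaced below, ρ_m s.
s = t ρ_ice / ρ_m = 0.691 km × 929/3280 = 0.196 km.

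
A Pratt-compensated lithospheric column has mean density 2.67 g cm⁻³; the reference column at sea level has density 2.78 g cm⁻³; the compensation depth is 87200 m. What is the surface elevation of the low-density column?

3590 m

ρ_ref D = ρ (D + h) → h = D (ρ_ref − ρ)/ρ.
h = 87200 m × (2.78 − 2.67)/2.67 = 3590 m.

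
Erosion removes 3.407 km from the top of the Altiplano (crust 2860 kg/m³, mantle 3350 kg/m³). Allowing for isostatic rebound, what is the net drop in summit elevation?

Rebound u = e ρ_c/ρ_m = 3.407 km × 2860/3350 = 2.909 km.
Net surface drop = e − u = 3.407 km − 2.909 km = e (ρ_m − ρ_c)/ρ_m = 0.498 km.

0.498 km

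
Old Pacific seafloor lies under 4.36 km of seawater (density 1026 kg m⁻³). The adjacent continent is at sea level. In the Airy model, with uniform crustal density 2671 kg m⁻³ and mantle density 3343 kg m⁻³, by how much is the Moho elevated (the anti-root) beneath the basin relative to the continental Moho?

Isostatic balance requires: replacing crust with seawater at the top is compensated by replacing crust with mantle at the base: d (ρ_c − ρ_w) = a (ρ_m − ρ_c).
a = d (ρ_c − ρ_w)/(ρ_m − ρ_c) = 4.36 km × 1645/672 = 10.7 km.

10.7 km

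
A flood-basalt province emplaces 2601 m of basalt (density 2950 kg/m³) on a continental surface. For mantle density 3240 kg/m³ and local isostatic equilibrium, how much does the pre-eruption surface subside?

Subaerial loading: s = t ρ_load / ρ_m.
s = 2601 m × 2950/3240 = 2370 m.

2370 m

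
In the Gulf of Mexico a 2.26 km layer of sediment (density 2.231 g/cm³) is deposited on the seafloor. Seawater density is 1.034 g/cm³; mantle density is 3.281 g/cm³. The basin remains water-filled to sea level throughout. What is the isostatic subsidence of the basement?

1.2 km

Submarine loading: the sediment displaces seawater, and the subsidence is in turn flooded, so s (ρ_m − ρ_w) = t (ρ_sed − ρ_w).
s = 2.26 km × (2.231 − 1.034) / (3.281 − 1.034) = 1.2 km.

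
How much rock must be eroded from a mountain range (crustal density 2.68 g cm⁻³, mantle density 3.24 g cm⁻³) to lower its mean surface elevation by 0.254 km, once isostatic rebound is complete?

Net drop Δ = e − u = e − e ρ_c/ρ_m = e (ρ_m − ρ_c)/ρ_m.
e = Δ ρ_m/(ρ_m − ρ_c) = 0.254 km × 3.24/0.56 = 1.47 km.

1.47 km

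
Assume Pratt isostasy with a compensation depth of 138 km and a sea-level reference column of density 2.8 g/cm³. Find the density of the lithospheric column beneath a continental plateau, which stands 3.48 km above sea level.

Pratt balance: ρ_ref D = ρ (D + h).
ρ = ρ_ref D/(D + h) = 2.8 × 138 km/(138 km + 3.48 km) = 2.73 g/cm³.

2.73 g/cm³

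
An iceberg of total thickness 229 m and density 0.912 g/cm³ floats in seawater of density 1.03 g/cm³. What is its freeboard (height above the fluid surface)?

Floating equilibrium: submerged depth d = t ρ_obj/ρ_fluid = 229 m × 0.912/1.03 = 202.8 m.
Freeboard = t − d = 229 m − 202.8 m = 26.2 m.

26.2 m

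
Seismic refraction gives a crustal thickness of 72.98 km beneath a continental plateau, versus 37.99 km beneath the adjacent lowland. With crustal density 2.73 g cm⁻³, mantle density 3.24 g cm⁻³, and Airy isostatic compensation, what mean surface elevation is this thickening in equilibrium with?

Excess crust Δ = 72.98 km − 37.99 km = 34.99 km, split between elevation h and root r with h + r = Δ.
Airy balance ρ_c h = (ρ_m − ρ_c) r gives r = h ρ_c/(ρ_m − ρ_c), so h (1 + ρ_c/(ρ_m − ρ_c)) = Δ, i.e. h = Δ (ρ_m − ρ_c)/ρ_m.
h = 34.99 km × 0.51/3.24 = 5.51 km.

5.51 km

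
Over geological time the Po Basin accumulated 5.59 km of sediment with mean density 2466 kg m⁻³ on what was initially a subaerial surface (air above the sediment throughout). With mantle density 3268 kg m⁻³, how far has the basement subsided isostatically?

Subaerial load: s = t ρ_sed / ρ_m = 5.59 km × 2466/3268 = 4.22 km.

4.22 km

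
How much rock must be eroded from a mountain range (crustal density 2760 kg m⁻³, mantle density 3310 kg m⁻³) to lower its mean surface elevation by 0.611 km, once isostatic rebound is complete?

Net drop Δ = e − u = e − e ρ_c/ρ_m = e (ρ_m − ρ_c)/ρ_m.
e = Δ ρ_m/(ρ_m − ρ_c) = 0.611 km × 3310/550 = 3.68 km.

3.68 km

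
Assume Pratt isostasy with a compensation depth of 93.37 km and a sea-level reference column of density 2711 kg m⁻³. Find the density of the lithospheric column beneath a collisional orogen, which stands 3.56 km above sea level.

Pratt balance: ρ_ref D = ρ (D + h).
ρ = ρ_ref D/(D + h) = 2711 × 93.37 km/(93.37 km + 3.56 km) = 2610 kg m⁻³.

2610 kg m⁻³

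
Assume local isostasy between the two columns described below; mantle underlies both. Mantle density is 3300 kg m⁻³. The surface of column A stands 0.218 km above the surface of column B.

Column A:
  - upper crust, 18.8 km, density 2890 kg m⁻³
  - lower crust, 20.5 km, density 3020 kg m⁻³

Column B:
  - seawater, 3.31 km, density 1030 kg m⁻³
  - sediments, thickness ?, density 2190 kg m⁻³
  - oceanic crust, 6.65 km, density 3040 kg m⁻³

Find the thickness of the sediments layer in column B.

Take the compensation level at the base of the deeper column (depth z_c below the surface of column A) and equate Σ ρ_i t_i down to z_c; mantle fills any gap and the z_c terms cancel.
Column A: 18.8×2890 + 20.5×3020 + (z_c − 39.3)×3300
Column B: 0.218×0 + 3.31×1030 + x×2190 + 6.65×3040 + (z_c − 0.218 − 9.96 − x)×3300
The z_c×3300 term appears on both sides and cancels. Collect the known terms of each column as K = Σ(ρt)_known − 3300 × (depth of known layers): K_A = 116242 − 3300×39.3 = −13448; K_B = 23625.3 − 3300×(0.218 + 9.96) = −9962.1.
Balance: K_A = K_B − x×(3300 − 2190), so x = (K_B − K_A)/(3300 − 2190) = 3485.9/1110 = 3.14 km.

3.14 km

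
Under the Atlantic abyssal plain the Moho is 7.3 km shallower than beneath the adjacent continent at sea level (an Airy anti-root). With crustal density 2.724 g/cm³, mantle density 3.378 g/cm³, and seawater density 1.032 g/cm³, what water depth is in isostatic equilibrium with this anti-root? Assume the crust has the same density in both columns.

Replacing a thickness d of crust by seawater at the top must be balanced by replacing crust with mantle at the base: d (ρ_c − ρ_w) = a (ρ_m − ρ_c).
d = a (ρ_m − ρ_c)/(ρ_c − ρ_w) = 7.3 km × 0.654/1.692 = 2.82 km.

2.82 km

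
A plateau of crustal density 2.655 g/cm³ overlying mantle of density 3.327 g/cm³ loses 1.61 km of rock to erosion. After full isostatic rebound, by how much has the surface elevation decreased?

Rebound u = e ρ_c/ρ_m = 1.61 km × 2.655/3.327 = 1.285 km.
Net surface drop = e − u = 1.61 km − 1.285 km = e (ρ_m − ρ_c)/ρ_m = 0.325 km.

0.325 km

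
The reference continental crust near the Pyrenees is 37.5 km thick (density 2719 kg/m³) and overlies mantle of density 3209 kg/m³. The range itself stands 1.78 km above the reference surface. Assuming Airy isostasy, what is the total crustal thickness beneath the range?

49.2 km

Root depth r = h ρ_c / (ρ_m − ρ_c) = 1.78 km × 2719 / 490 = 9.877 km.
Total thickness = T + h + r = 37.5 km + 1.78 km + 9.877 km = 49.2 km.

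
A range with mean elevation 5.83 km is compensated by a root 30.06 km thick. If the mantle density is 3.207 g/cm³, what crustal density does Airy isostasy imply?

2.69 g/cm³

ρ_c h = (ρ_m − ρ_c) r → ρ_c (h + r) = ρ_m r → ρ_c = ρ_m r / (h + r).
ρ_c = 3.207 × 30.06 km / (5.83 km + 30.06 km) = 2.69 g/cm³.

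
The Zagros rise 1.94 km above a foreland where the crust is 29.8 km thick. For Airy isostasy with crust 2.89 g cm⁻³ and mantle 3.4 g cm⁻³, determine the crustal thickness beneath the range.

42.7 km

Root depth r = h ρ_c / (ρ_m − ρ_c) = 1.94 km × 2.89 / 0.51 = 10.99 km.
Total thickness = T + h + r = 29.8 km + 1.94 km + 10.99 km = 42.7 km.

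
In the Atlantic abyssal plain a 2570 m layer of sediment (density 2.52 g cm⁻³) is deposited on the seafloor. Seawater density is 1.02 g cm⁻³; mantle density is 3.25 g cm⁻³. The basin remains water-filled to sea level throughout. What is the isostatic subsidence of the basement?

Submarine loading: the sediment displaces seawater, and the subsidence is in turn flooded, so s (ρ_m − ρ_w) = t (ρ_sed − ρ_w).
s = 2570 m × (2.52 − 1.02) / (3.25 − 1.02) = 1730 m.

1730 m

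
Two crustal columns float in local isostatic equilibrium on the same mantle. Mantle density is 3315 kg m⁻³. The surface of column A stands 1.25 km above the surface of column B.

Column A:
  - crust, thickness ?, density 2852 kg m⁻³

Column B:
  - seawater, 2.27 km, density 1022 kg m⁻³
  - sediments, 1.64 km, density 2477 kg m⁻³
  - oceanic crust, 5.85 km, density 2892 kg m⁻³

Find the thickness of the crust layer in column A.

28.5 km

Take the compensation level at the base of the deeper column (depth z_c below the surface of column A) and equate Σ ρ_i t_i down to z_c; mantle fills any gap and the z_c terms cancel.
Column A: x×2852 + (z_c − 0 − x)×3315
Column B: 1.25×0 + 2.27×1022 + 1.64×2477 + 5.85×2892 + (z_c − 1.25 − 9.76)×3315
The z_c×3315 term appears on both sides and cancels. Collect the known terms of each column as K = Σ(ρt)_known − 3315 × (depth of known layers): K_A = 0 − 3315×0 = 0; K_B = 23300.42 − 3315×(1.25 + 9.76) = −13197.73.
Balance: K_A − x×(3315 − 2852) = K_B, so x = (K_A − K_B)/(3315 − 2852) = 13197.7/463 = 28.5 km.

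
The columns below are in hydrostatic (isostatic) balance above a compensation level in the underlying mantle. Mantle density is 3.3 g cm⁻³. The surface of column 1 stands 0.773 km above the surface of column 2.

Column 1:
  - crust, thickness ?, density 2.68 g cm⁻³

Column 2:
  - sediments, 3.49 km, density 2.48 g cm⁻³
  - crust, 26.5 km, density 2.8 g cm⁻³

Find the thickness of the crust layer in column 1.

30.1 km

Take the compensation level at the base of the deeper column (depth z_c below the surface of column 1) and equate Σ ρ_i t_i down to z_c; mantle fills any gap and the z_c terms cancel.
Column 1: x×2.68 + (z_c − 0 − x)×3.3
Column 2: 0.773×0 + 3.49×2.48 + 26.5×2.8 + (z_c − 0.773 − 29.99)×3.3
The z_c×3.3 term appears on both sides and cancels. Collect the known terms of each column as K = Σ(ρt)_known − 3.3 × (depth of known layers): K_1 = 0 − 3.3×0 = 0; K_2 = 82.8552 − 3.3×(0.773 + 29.99) = −18.6627.
Balance: K_1 − x×(3.3 − 2.68) = K_2, so x = (K_1 − K_2)/(3.3 − 2.68) = 18.6627/0.62 = 30.1 km.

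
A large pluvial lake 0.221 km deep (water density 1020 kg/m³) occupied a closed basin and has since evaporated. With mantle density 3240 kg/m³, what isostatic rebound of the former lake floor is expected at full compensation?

u = d ρ_w/ρ_m = 0.221 km × 1020/3240 = 0.0696 km.

0.0696 km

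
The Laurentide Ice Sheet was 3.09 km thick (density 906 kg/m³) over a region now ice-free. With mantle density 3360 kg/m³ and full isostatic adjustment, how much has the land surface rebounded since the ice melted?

0.833 km

Removing the load lets mantle flow back in; uplift u satisfies ρ_ice t = ρ_m u.
u = t ρ_ice/ρ_m = 3.09 km × 906/3360 = 0.833 km.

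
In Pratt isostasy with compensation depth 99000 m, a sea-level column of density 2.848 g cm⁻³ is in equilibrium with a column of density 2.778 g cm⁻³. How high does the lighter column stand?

2490 m

ρ_ref D = ρ (D + h) → h = D (ρ_ref − ρ)/ρ.
h = 99000 m × (2.848 − 2.778)/2.778 = 2490 m.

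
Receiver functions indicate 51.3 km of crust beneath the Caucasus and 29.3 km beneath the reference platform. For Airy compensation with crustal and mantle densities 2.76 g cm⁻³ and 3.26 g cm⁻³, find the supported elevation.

3.37 km

Excess crust Δ = 51.3 km − 29.3 km = 22 km, split between elevation h and root r with h + r = Δ.
Airy balance ρ_c h = (ρ_m − ρ_c) r gives r = h ρ_c/(ρ_m − ρ_c), so h (1 + ρ_c/(ρ_m − ρ_c)) = Δ, i.e. h = Δ (ρ_m − ρ_c)/ρ_m.
h = 22 km × 0.5/3.26 = 3.37 km.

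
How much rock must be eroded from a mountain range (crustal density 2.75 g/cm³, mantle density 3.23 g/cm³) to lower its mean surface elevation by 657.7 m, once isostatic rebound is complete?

4430 m

Net drop Δ = e − u = e − e ρ_c/ρ_m = e (ρ_m − ρ_c)/ρ_m.
e = Δ ρ_m/(ρ_m − ρ_c) = 657.7 m × 3.23/0.48 = 4430 m.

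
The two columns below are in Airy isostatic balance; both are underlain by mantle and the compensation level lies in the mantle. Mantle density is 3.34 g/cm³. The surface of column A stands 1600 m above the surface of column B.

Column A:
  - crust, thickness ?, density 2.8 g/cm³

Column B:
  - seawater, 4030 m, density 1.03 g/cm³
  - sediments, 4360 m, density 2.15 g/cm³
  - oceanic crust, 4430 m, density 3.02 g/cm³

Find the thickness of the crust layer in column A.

Take the compensation level at the base of the deeper column (depth z_c below the surface of column A) and equate Σ ρ_i t_i down to z_c; mantle fills any gap and the z_c terms cancel.
Column A: x×2.8 + (z_c − 0 − x)×3.34
Column B: 1600×0 + 4030×1.03 + 4360×2.15 + 4430×3.02 + (z_c − 1600 − 12820)×3.34
The z_c×3.34 term appears on both sides and cancels. Collect the known terms of each column as K = Σ(ρt)_known − 3.34 × (depth of known layers): K_A = 0 − 3.34×0 = 0; K_B = 26903.5 − 3.34×(1600 + 12820) = −21259.3.
Balance: K_A − x×(3.34 − 2.8) = K_B, so x = (K_A − K_B)/(3.34 − 2.8) = 21259.3/0.54 = 39400 m.

39400 m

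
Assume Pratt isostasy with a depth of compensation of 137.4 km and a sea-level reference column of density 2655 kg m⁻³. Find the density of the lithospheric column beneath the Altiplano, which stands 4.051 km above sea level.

Pratt balance: ρ_ref D = ρ (D + h).
ρ = ρ_ref D/(D + h) = 2655 × 137.4 km/(137.4 km + 4.051 km) = 2580 kg m⁻³.

2580 kg m⁻³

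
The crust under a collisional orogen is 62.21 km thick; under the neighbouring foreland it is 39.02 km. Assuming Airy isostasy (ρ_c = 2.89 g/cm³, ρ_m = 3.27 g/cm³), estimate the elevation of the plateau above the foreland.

Excess crust Δ = 62.21 km − 39.02 km = 23.19 km, split between elevation h and root r with h + r = Δ.
Airy balance ρ_c h = (ρ_m − ρ_c) r gives r = h ρ_c/(ρ_m − ρ_c), so h (1 + ρ_c/(ρ_m − ρ_c)) = Δ, i.e. h = Δ (ρ_m − ρ_c)/ρ_m.
h = 23.19 km × 0.38/3.27 = 2.69 km.

2.69 km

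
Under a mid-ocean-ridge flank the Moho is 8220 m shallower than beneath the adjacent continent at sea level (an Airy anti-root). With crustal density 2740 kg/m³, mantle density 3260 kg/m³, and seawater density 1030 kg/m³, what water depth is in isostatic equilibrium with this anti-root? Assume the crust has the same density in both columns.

2500 m

Replacing a thickness d of crust by seawater at the top must be balanced by replacing crust with mantle at the base: d (ρ_c − ρ_w) = a (ρ_m − ρ_c).
d = a (ρ_m − ρ_c)/(ρ_c − ρ_w) = 8220 m × 520/1710 = 2500 m.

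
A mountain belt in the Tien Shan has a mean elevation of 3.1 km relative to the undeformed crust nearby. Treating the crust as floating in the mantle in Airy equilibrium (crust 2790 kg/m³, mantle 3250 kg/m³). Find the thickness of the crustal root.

Equating mass per unit area of the two columns: the weight of the topography is balanced by the buoyancy of the root, ρ_c h = (ρ_m − ρ_c) r.
r = h · ρ_c / (ρ_m − ρ_c) = 3.1 km × 2790 / (3250 − 2790) = 18.8 km.

18.8 km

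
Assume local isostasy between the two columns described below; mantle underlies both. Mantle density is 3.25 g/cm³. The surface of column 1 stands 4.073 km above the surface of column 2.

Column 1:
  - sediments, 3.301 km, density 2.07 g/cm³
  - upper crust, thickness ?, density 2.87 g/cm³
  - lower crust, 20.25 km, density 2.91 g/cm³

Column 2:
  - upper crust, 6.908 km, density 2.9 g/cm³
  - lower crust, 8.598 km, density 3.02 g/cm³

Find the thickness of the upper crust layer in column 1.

Take the compensation level at the base of the deeper column (depth z_c below the surface of column 1) and equate Σ ρ_i t_i down to z_c; mantle fills any gap and the z_c terms cancel.
Column 1: 3.301×2.07 + x×2.87 + 20.25×2.91 + (z_c − 23.551 − x)×3.25
Column 2: 4.073×0 + 6.908×2.9 + 8.598×3.02 + (z_c − 4.073 − 15.506)×3.25
The z_c×3.25 term appears on both sides and cancels. Collect the known terms of each column as K = Σ(ρt)_known − 3.25 × (depth of known layers): K_1 = 65.76057 − 3.25×23.551 = −10.78018; K_2 = 45.99916 − 3.25×(4.073 + 15.506) = −17.63259.
Balance: K_1 − x×(3.25 − 2.87) = K_2, so x = (K_1 − K_2)/(3.25 − 2.87) = 6.85241/0.38 = 18 km.

18 km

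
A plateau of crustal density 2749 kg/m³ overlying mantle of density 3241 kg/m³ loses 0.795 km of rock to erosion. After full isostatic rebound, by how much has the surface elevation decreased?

Rebound u = e ρ_c/ρ_m = 0.795 km × 2749/3241 = 0.6743 km.
Net surface drop = e − u = 0.795 km − 0.6743 km = e (ρ_m − ρ_c)/ρ_m = 0.121 km.

0.121 km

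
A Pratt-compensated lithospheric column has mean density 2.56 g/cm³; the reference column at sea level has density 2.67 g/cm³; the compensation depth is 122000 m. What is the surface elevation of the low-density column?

ρ_ref D = ρ (D + h) → h = D (ρ_ref − ρ)/ρ.
h = 122000 m × (2.67 − 2.56)/2.56 = 5240 m.

5240 m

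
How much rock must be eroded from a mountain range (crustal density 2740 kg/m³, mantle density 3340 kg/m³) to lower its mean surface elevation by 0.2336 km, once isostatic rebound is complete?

Net drop Δ = e − u = e − e ρ_c/ρ_m = e (ρ_m − ρ_c)/ρ_m.
e = Δ ρ_m/(ρ_m − ρ_c) = 0.2336 km × 3340/600 = 1.3 km.

1.3 km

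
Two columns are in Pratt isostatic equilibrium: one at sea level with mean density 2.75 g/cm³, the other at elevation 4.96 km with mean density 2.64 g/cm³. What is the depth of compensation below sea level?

119 km

ρ_ref D = ρ (D + h) → D (ρ_ref − ρ) = ρ h.
D = ρ h/(ρ_ref − ρ) = 2.64 × 4.96 km/(2.75 − 2.64) = 119 km.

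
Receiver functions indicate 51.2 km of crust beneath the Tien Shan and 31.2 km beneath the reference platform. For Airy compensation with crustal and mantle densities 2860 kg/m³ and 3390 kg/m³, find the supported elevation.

3.13 km

Excess crust Δ = 51.2 km − 31.2 km = 20 km, split between elevation h and root r with h + r = Δ.
Airy balance ρ_c h = (ρ_m − ρ_c) r gives r = h ρ_c/(ρ_m − ρ_c), so h (1 + ρ_c/(ρ_m − ρ_c)) = Δ, i.e. h = Δ (ρ_m − ρ_c)/ρ_m.
h = 20 km × 530/3390 = 3.13 km.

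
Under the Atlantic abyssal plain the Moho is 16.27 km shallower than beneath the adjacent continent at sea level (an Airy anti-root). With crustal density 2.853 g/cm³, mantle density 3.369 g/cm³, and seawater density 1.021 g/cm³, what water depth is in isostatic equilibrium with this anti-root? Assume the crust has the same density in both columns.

Replacing a thickness d of crust by seawater at the top must be balanced by replacing crust with mantle at the base: d (ρ_c − ρ_w) = a (ρ_m − ρ_c).
d = a (ρ_m − ρ_c)/(ρ_c − ρ_w) = 16.27 km × 0.516/1.832 = 4.58 km.

4.58 km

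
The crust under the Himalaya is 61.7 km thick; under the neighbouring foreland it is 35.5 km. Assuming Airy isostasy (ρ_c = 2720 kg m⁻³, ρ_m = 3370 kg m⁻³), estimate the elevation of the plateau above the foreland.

5.05 km

Excess crust Δ = 61.7 km − 35.5 km = 26.2 km, split between elevation h and root r with h + r = Δ.
Airy balance ρ_c h = (ρ_m − ρ_c) r gives r = h ρ_c/(ρ_m − ρ_c), so h (1 + ρ_c/(ρ_m − ρ_c)) = Δ, i.e. h = Δ (ρ_m − ρ_c)/ρ_m.
h = 26.2 km × 650/3370 = 5.05 km.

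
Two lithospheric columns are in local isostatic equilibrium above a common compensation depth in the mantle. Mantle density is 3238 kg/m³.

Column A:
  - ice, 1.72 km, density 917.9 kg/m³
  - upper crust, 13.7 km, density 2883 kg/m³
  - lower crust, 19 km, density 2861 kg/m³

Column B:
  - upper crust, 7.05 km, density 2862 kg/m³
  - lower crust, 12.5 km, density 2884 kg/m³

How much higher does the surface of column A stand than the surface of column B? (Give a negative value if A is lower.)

2.76 km

For any compensation level in the mantle, the mantle terms cancel and isostasy reduces to e = (Σt_A − Σt_B) − (Σ(ρt)_A − Σ(ρt)_B) / ρ_m.
Σt_A = 34.42 km; Σt_B = 19.55 km; Σ(ρt)_A = 95434.888; Σ(ρt)_B = 56227.1 (in km·kg/m³).
e = (34.42 − 19.55) − (95434.888 − 56227.1) / 3238 = 2.76 km.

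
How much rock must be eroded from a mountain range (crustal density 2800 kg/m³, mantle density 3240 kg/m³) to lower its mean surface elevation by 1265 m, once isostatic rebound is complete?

9320 m

Net drop Δ = e − u = e − e ρ_c/ρ_m = e (ρ_m − ρ_c)/ρ_m.
e = Δ ρ_m/(ρ_m − ρ_c) = 1265 m × 3240/440 = 9320 m.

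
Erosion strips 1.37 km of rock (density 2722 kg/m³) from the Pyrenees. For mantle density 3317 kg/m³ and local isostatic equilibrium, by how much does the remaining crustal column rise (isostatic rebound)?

1.12 km

Unloading: uplift u = e ρ_c/ρ_m = 1.37 km × 2722/3317 = 1.12 km.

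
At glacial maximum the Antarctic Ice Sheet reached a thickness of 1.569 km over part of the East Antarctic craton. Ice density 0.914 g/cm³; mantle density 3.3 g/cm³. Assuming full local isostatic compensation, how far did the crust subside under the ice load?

For local isostatic compensation: the ice load ρ_ice t is balanced by mantle displaced below, ρ_m s.
s = t ρ_ice / ρ_m = 1.569 km × 0.914/3.3 = 0.435 km.

0.435 km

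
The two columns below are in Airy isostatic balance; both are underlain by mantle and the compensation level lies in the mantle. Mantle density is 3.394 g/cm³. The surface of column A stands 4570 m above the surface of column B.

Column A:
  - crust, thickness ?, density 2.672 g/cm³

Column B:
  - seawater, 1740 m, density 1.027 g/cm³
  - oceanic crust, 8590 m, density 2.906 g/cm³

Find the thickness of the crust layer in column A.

Take the compensation level at the base of the deeper column (depth z_c below the surface of column A) and equate Σ ρ_i t_i down to z_c; mantle fills any gap and the z_c terms cancel.
Column A: x×2.672 + (z_c − 0 − x)×3.394
Column B: 4570×0 + 1740×1.027 + 8590×2.906 + (z_c − 4570 − 10330)×3.394
The z_c×3.394 term appears on both sides and cancels. Collect the known terms of each column as K = Σ(ρt)_known − 3.394 × (depth of known layers): K_A = 0 − 3.394×0 = 0; K_B = 26749.52 − 3.394×(4570 + 10330) = −23821.08.
Balance: K_A − x×(3.394 − 2.672) = K_B, so x = (K_A − K_B)/(3.394 − 2.672) = 23821.1/0.722 = 33000 m.

33000 m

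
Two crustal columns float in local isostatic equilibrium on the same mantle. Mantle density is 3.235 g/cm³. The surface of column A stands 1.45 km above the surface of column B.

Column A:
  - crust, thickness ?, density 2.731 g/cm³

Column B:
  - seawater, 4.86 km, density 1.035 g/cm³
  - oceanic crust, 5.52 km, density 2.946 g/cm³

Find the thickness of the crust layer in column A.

33.7 km

Take the compensation level at the base of the deeper column (depth z_c below the surface of column A) and equate Σ ρ_i t_i down to z_c; mantle fills any gap and the z_c terms cancel.
Column A: x×2.731 + (z_c − 0 − x)×3.235
Column B: 1.45×0 + 4.86×1.035 + 5.52×2.946 + (z_c − 1.45 − 10.38)×3.235
The z_c×3.235 term appears on both sides and cancels. Collect the known terms of each column as K = Σ(ρt)_known − 3.235 × (depth of known layers): K_A = 0 − 3.235×0 = 0; K_B = 21.29202 − 3.235×(1.45 + 10.38) = −16.97803.
Balance: K_A − x×(3.235 − 2.731) = K_B, so x = (K_A − K_B)/(3.235 − 2.731) = 16.978/0.504 = 33.7 km.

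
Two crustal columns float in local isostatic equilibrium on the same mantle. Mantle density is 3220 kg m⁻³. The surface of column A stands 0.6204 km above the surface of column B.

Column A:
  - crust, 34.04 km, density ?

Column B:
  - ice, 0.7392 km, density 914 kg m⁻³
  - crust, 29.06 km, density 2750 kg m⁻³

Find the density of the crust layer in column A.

Take the compensation level at the base of the deeper column (depth z_c below the surface of column A) and equate Σ ρ_i t_i down to z_c; mantle fills any gap and the z_c terms cancel.
Column A: 34.04×ρ + (z_c − 34.04)×3220
Column B: 0.6204×0 + 0.7392×914 + 29.06×2750 + (z_c − 0.6204 − 29.7992)×3220
The z_c×3220 term appears on both sides and cancels. Collect the known terms of each column as K = Σ(ρt)_known − 3220 × (depth of known layers): K_A = 0 − 3220×34.04 = −109608.8; K_B = 80590.6288 − 3220×(0.6204 + 29.7992) = −17360.4832.
Balance: K_A + 34.04×ρ = K_B, so ρ = (K_B − K_A)/34.04 = 92248.3/34.04 = 2710 kg m⁻³.

2710 kg m⁻³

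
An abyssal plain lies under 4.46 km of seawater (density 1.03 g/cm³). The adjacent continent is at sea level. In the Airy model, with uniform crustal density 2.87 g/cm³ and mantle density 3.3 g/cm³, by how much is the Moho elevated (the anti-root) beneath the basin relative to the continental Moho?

19.1 km

In Airy isostatic equilibrium: replacing crust with seawater at the top is compensated by replacing crust with mantle at the base: d (ρ_c − ρ_w) = a (ρ_m − ρ_c).
a = d (ρ_c − ρ_w)/(ρ_m − ρ_c) = 4.46 km × 1.84/0.43 = 19.1 km.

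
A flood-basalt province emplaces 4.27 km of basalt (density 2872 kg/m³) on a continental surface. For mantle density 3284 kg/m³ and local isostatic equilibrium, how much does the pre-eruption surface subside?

3.73 km

Subaerial loading: s = t ρ_load / ρ_m.
s = 4.27 km × 2872/3284 = 3.73 km.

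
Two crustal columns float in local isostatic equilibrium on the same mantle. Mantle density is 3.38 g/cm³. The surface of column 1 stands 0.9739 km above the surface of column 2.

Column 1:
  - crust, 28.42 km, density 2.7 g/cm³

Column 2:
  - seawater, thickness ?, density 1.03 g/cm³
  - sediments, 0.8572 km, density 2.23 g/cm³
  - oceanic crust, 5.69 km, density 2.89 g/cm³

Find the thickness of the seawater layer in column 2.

Take the compensation level at the base of the deeper column (depth z_c below the surface of column 1) and equate Σ ρ_i t_i down to z_c; mantle fills any gap and the z_c terms cancel.
Column 1: 28.42×2.7 + (z_c − 28.42)×3.38
Column 2: 0.9739×0 + x×1.03 + 0.8572×2.23 + 5.69×2.89 + (z_c − 0.9739 − 6.5472 − x)×3.38
The z_c×3.38 term appears on both sides and cancels. Collect the known terms of each column as K = Σ(ρt)_known − 3.38 × (depth of known layers): K_1 = 76.734 − 3.38×28.42 = −19.3256; K_2 = 18.355656 − 3.38×(0.9739 + 6.5472) = −7.065662.
Balance: K_1 = K_2 − x×(3.38 − 1.03), so x = (K_2 − K_1)/(3.38 − 1.03) = 12.2599/2.35 = 5.22 km.

5.22 km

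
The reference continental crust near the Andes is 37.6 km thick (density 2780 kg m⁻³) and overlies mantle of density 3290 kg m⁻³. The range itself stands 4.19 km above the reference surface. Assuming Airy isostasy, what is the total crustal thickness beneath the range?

64.6 km

Root depth r = h ρ_c / (ρ_m − ρ_c) = 4.19 km × 2780 / 510 = 22.84 km.
Total thickness = T + h + r = 37.6 km + 4.19 km + 22.84 km = 64.6 km.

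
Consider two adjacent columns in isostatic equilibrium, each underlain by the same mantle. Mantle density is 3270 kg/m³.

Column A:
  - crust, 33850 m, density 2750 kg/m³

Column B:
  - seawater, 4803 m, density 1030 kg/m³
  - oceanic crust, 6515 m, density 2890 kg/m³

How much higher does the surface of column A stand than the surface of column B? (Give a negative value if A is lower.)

1340 m

For any compensation level in the mantle, the mantle terms cancel and isostasy reduces to e = (Σt_A − Σt_B) − (Σ(ρt)_A − Σ(ρt)_B) / ρ_m.
Σt_A = 33850 m; Σt_B = 11318 m; Σ(ρt)_A = 93087500; Σ(ρt)_B = 23775440 (in m·kg/m³).
e = (33850 − 11318) − (93087500 − 23775440) / 3270 = 1340 m.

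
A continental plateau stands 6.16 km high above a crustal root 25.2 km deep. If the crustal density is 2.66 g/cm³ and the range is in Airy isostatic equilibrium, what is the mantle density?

3.31 g/cm³

Airy balance: ρ_c h = (ρ_m − ρ_c) r → ρ_m = ρ_c (1 + h/r).
ρ_m = 2.66 × (1 + 6.16 km/25.2 km) = 3.31 g/cm³.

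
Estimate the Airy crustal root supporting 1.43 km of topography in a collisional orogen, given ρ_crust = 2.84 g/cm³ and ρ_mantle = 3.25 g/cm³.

9.91 km

Balancing pressure at the compensation depth: the weight of the topography is balanced by the buoyancy of the root, ρ_c h = (ρ_m − ρ_c) r.
r = h · ρ_c / (ρ_m − ρ_c) = 1.43 km × 2.84 / (3.25 − 2.84) = 9.91 km.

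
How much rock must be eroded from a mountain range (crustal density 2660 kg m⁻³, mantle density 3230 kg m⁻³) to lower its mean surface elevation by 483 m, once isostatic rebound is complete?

2740 m

Net drop Δ = e − u = e − e ρ_c/ρ_m = e (ρ_m − ρ_c)/ρ_m.
e = Δ ρ_m/(ρ_m − ρ_c) = 483 m × 3230/570 = 2740 m.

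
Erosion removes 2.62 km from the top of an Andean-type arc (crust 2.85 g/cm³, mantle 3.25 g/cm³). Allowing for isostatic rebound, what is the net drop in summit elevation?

Rebound u = e ρ_c/ρ_m = 2.62 km × 2.85/3.25 = 2.298 km.
Net surface drop = e − u = 2.62 km − 2.298 km = e (ρ_m − ρ_c)/ρ_m = 0.322 km.

0.322 km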